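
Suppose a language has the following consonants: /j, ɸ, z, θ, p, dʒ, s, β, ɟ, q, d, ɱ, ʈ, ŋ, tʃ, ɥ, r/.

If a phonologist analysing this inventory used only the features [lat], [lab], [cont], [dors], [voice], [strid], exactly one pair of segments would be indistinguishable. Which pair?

ŋ, ɟ

On the given features, /ŋ/ and /ɟ/ have an identical profile: [-lateral], [-labial], [-continuant], [+dorsal], [+voice], [-strident]. No other two segments in the inventory coincide on all 6 features. (They do differ in [sonorant], [nasal] and [back], which are not among the given features.)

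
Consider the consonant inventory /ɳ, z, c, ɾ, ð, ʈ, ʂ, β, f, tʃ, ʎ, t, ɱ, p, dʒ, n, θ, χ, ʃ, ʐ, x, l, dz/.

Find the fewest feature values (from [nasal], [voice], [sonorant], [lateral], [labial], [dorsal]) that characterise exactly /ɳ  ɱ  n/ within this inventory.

[+nasal]

Every target segment is [+nasal] and no other inventory member is, so one feature is enough.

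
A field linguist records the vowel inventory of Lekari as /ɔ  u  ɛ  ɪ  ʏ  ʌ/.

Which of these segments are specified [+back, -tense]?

ɔ, ʌ

Checking each segment against [+back], [-tense]: /ɔ/ (mid back rounded lax vowel), /ʌ/ (mid back unrounded lax vowel) satisfy every feature; every other segment in the inventory fails at least one.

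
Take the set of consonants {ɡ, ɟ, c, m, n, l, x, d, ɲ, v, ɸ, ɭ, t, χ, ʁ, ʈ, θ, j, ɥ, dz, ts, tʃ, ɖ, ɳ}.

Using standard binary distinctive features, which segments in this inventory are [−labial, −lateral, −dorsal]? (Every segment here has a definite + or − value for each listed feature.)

First, the [−labial] segments are /ɡ, ɟ, c, n, l, x, d, ɲ, ɭ, t, χ, ʁ, ʈ, θ, j, dz, ts, tʃ, ɖ, ɳ/.
Within that set, [−lateral] gives /ɡ, ɟ, c, n, x, d, ɲ, t, χ, ʁ, ʈ, θ, j, dz, ts, tʃ, ɖ, ɳ/.
Then [−dorsal] leaves /n, d, t, ʈ, θ, dz, ts, tʃ, ɖ, ɳ/.

n, d, t, ʈ, θ, dz, ts, tʃ, ɖ, ɳ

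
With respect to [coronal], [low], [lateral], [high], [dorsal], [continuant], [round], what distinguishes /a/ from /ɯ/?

[high], [low]

/a/ is the low unrounded vowel and /ɯ/ is the high back unrounded vowel. Both are [−coronal], [−lateral], [+dorsal], [+continuant], [−round]. /a/ is [−high] while /ɯ/ is [+high]; /a/ is [+low] while /ɯ/ is [−low], so the distinguishing features are [high], [low].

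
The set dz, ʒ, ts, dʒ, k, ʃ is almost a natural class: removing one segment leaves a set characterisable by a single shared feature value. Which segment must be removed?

[strident] (equivalently [coronal], [dorsal]) groups all but one: /dz, ts, ʃ, ʒ, dʒ/ share [+strident] while /k/ (voiceless velar stop) alone is [−strident]. Removing any other segment would not leave a single-feature class that excludes it.

k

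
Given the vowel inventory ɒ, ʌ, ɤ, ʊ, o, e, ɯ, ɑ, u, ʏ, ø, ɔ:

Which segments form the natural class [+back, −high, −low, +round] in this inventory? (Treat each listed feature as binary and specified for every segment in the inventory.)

First, the [+back] segments are /ɒ, ʌ, ɤ, ʊ, o, ɯ, ɑ, u, ɔ/.
Of those, [−high] gives /ɒ, ʌ, ɤ, o, ɑ, ɔ/.
Within that set, [−low] gives /ʌ, ɤ, o, ɔ/.
Then [+round] leaves /o, ɔ/.

o, ɔ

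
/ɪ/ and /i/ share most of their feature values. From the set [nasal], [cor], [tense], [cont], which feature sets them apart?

[tense]

The two segments share [−nasal], [−coronal], [+continuant]. The only feature from the list on which they differ: /ɪ/ is [−tense] while /i/ is [+tense].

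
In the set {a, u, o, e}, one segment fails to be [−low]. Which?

a

/e, o, u/ are all [−low]; /a/ (low unrounded vowel) is [+low].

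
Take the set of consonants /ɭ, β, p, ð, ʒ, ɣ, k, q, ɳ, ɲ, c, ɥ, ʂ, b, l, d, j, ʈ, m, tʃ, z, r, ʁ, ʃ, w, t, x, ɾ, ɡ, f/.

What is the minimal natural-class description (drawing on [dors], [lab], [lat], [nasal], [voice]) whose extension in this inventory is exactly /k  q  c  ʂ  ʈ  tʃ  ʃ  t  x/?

Every target segment is [−voice], [−labial]; each remaining inventory member fails at least one of these. Each conjunct is needed — [−labial] alone would also admit /ɭ, ð, ʒ, ɣ, …/; [−voice] alone would also admit /p, f/ — and no other single listed feature has exactly this extension, so two is the minimum.

[−voice, −lab]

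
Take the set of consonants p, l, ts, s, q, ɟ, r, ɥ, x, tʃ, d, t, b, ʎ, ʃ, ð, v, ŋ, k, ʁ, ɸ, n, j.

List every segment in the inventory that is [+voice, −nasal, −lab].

Among the inventory, the [+voice] segments are /l, ɟ, r, ɥ, d, b, ʎ, ð, v, ŋ, ʁ, n, j/.
Of those, [−nasal] gives /l, ɟ, r, ɥ, d, b, ʎ, ð, v, ʁ, j/.
Of those, [−labial] leaves /l, ɟ, r, d, ʎ, ð, ʁ, j/.

l, ɟ, r, d, ʎ, ð, ʁ, j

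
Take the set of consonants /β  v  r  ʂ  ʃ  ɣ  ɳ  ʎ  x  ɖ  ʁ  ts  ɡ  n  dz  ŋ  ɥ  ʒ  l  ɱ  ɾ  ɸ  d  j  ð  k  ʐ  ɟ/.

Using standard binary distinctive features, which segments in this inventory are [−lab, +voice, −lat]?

The [−labial] segments are /r, ʂ, ʃ, ɣ, ɳ, ʎ, x, ɖ, ʁ, ts, ɡ, n, dz, ŋ, ʒ, l, ɾ, d, j, ð, k, ʐ, ɟ/.
Of those, [+voice] gives /r, ɣ, ɳ, ʎ, ɖ, ʁ, ɡ, n, dz, ŋ, ʒ, l, ɾ, d, j, ð, ʐ, ɟ/.
Among these, [−lateral] leaves /r, ɣ, ɳ, ɖ, ʁ, ɡ, n, dz, ŋ, ʒ, ɾ, d, j, ð, ʐ, ɟ/.

r, ɣ, ɳ, ɖ, ʁ, ɡ, n, dz, ŋ, ʒ, ɾ, d, j, ð, ʐ, ɟ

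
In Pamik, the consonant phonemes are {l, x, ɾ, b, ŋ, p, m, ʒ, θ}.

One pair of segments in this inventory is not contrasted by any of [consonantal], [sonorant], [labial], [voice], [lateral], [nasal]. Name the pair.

Both /θ/ and /x/ are [+consonantal], [−sonorant], [−labial], [−voice], [−lateral], [−nasal]. Since the list omits [coronal] and [dorsal] — which do distinguish the voiceless dental fricative from the voiceless velar fricative — this pair collapses; all other pairs remain distinct.

θ, x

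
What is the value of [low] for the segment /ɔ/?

[-low]

/ɔ/ is the mid back rounded lax vowel. The feature [low] marks segments produced with the tongue body lowered; /ɔ/ lacks this property, so it is [-low].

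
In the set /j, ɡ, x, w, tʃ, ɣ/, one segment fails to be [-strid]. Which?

/tʃ/ is the voiceless postalveolar affricate, which is [+strident]; the rest — /ɣ, j, x, w, ɡ/ — are [-strident].

tʃ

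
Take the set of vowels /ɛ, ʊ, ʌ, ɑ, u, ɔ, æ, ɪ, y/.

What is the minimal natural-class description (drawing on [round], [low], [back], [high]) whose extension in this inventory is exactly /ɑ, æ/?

Every target segment is [+low] and no other inventory member is, so one feature is enough.

[+low]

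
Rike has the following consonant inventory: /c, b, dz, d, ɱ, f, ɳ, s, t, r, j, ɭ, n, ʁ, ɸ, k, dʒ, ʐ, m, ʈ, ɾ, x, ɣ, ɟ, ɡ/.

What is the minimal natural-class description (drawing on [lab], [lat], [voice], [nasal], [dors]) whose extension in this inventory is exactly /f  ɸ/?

[−voice, +lab]

Every target segment is [−voice], [+labial]; each remaining inventory member fails at least one of these. Each conjunct is needed — [+labial] alone would also admit /b, ɱ, m/; [−voice] alone would also admit /c, s, t, k, …/ — and no other single listed feature has exactly this extension, so two is the minimum.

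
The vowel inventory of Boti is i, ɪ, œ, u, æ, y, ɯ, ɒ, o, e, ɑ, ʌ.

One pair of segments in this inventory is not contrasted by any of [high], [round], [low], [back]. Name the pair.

i, ɪ

/i/ (high front unrounded tense vowel) and /ɪ/ (high front unrounded lax vowel) are both [+high], [-round], [-low], [-back], so none of the listed features separates them. (They do differ in [tense], which is not among the given features.) Every other pair in the inventory differs on at least one listed feature.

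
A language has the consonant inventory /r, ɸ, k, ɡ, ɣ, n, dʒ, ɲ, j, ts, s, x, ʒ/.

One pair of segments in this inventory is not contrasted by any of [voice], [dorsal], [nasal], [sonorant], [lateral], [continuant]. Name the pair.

On the given features, /ɸ/ and /s/ have an identical profile: [−voice], [−dorsal], [−nasal], [−sonorant], [−lateral], [+continuant]. No other two segments in the inventory coincide on all 6 features. (They do differ in [strident], [labial] and [coronal], which are not among the given features.)

ɸ, s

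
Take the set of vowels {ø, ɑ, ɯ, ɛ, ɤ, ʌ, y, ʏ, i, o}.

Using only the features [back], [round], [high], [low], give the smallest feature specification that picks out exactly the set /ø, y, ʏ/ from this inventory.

[-back, +round]

Every target segment is [-back], [+round]; each remaining inventory member fails at least one of these. Each conjunct is needed — [+round] alone would also admit /o/; [-back] alone would also admit /ɛ, i/ — and no other single listed feature has exactly this extension, so two is the minimum.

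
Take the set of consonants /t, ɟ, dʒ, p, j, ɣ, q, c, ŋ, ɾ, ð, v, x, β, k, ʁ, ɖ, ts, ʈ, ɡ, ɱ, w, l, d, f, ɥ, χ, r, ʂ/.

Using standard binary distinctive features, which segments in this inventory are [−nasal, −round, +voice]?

ɟ, dʒ, j, ɣ, ɾ, ð, v, β, ʁ, ɖ, ɡ, l, d, r

Checking each segment against [−nasal], [−round], [+voice]: /ɟ/ (voiced palatal stop), /dʒ/ (voiced postalveolar affricate), /j/ (palatal glide), /ɣ/ (voiced velar fricative), /ɾ/ (alveolar tap), /ð/ (voiced dental fricative), among others, satisfy every feature; every other segment in the inventory fails at least one.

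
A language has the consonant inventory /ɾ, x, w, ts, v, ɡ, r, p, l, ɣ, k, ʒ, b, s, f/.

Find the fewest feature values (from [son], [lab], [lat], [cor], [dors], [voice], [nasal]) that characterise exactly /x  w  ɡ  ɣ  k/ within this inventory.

/x, w, ɡ, ɣ, k/ are exactly the [+dorsal] segments in the inventory, so a single feature suffices.

[+dors]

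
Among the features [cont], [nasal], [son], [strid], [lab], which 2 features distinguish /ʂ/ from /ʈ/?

[continuant], [strident]

The two segments share [−nasal], [−sonorant], [−labial]. The only features from the list on which they differ: /ʂ/ is [+continuant] while /ʈ/ is [−continuant]; /ʂ/ is [+strident] while /ʈ/ is [−strident].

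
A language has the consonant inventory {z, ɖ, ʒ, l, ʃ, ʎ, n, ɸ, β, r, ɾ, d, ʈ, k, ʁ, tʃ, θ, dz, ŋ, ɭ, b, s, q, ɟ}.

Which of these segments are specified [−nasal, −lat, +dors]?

k, ʁ, q, ɟ

Checking each segment against [−nasal], [−lateral], [+dorsal]: /k/ (voiceless velar stop), /ʁ/ (voiced uvular fricative), /q/ (voiceless uvular stop), /ɟ/ (voiced palatal stop) satisfy every feature; every other segment in the inventory fails at least one.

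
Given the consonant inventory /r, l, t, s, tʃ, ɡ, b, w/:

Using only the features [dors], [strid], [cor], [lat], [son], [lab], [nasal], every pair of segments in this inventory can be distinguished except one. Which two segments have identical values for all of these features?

/tʃ/ (voiceless postalveolar affricate) and /s/ (voiceless alveolar fricative) are both [−dorsal], [+strident], [+coronal], [−lateral], [−sonorant], [−labial], [−nasal], so none of the listed features separates them. (They do differ in [continuant], [anterior] and [distributed], which are not among the given features.) Every other pair in the inventory differs on at least one listed feature.

tʃ, s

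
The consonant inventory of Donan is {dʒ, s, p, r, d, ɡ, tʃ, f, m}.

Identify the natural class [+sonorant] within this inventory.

r, m

The feature [sonorant] marks segments produced without turbulent airflow (nasals, liquids, glides, vowels). In this inventory /r, m/ have that property, so they are [+sonorant]; /dʒ, s, p, d, ɡ, tʃ, f/ are [−sonorant].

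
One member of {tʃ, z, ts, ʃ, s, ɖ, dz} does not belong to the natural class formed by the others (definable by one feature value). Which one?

The remaining segments after removing /ɖ/ share [+strident]; /ɖ/ (voiced retroflex stop) is [−strident]. For every other candidate removal, the leftover set fails to share any single feature value that the removed segment lacks.

ɖ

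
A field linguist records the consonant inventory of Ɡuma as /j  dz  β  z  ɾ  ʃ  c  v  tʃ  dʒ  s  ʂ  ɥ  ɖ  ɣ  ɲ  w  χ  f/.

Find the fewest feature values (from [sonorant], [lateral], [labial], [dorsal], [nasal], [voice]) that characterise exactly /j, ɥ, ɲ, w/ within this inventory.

[+sonorant, +dorsal]

/j, ɥ, ɲ, w/ are all [+sonorant], [+dorsal], and no other segment in the inventory matches both values. Dropping any one of them over-generates: [+dorsal] alone would also admit /c, ɣ, χ/; [+sonorant] alone would also admit /ɾ/. No other single listed feature picks out exactly this set either, so fewer than two features will not do.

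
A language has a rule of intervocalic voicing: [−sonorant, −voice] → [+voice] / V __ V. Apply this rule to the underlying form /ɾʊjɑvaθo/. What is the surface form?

[ɾʊjɑvaðo]

Only /θ/ occurs between two vowels (/a/ __ /o/) and matches the structural description. It is a voiceless dental fricative, so [−sonorant, −voice] holds; changing it to [+voice] with all other features held fixed yields /ð/ (voiced dental fricative). No other segment meets both the structural description and the environment, so the output is [ɾʊjɑvaðo].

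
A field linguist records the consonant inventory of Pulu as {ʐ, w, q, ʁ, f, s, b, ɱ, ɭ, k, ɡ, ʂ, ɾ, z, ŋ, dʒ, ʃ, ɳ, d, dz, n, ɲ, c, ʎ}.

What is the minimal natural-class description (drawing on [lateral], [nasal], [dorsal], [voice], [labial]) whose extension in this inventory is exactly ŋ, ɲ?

/ŋ, ɲ/ are all [+nasal], [+dorsal], and no other segment in the inventory matches both values. Dropping any one of them over-generates: [+dorsal] alone would also admit /w, q, ʁ, k, …/; [+nasal] alone would also admit /ɱ, ɳ, n/. No other single listed feature picks out exactly this set either, so fewer than two features will not do.

[+nasal, +dorsal]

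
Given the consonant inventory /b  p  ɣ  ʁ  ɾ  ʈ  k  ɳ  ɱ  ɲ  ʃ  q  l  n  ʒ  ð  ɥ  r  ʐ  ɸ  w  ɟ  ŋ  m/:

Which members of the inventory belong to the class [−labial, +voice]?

Eliminate segments failing any feature: /b, p, ɱ, ɥ, ɸ, w, m/ are [+labial]; /ʈ, k, ʃ, q/ are [−voice]. The remaining /ɣ, ʁ, ɾ, ɳ, ɲ, l, n, ʒ, ð, r, ʐ, ɟ, ŋ/ satisfy [−labial], [+voice].

ɣ, ʁ, ɾ, ɳ, ɲ, l, n, ʒ, ð, r, ʐ, ɟ, ŋ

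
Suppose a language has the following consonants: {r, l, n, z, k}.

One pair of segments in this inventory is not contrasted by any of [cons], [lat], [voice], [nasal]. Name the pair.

Both /z/ and /r/ are [+consonantal], [−lateral], [+voice], [−nasal]. Since the list omits [sonorant] and [strident] — which do distinguish the voiced alveolar fricative from the alveolar trill — this pair collapses; all other pairs remain distinct.

z, r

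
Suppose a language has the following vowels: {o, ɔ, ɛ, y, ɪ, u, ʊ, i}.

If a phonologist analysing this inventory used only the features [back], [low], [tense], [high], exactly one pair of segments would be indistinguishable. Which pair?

i, y

On the given features, /i/ and /y/ have an identical profile: [−back], [−low], [+tense], [+high]. No other two segments in the inventory coincide on all 4 features. (They do differ in [labial] and [round], which are not among the given features.)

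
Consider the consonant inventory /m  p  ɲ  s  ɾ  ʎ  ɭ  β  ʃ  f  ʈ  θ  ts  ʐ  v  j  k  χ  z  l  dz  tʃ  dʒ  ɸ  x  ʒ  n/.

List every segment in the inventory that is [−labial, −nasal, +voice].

ɾ, ʎ, ɭ, ʐ, j, z, l, dz, dʒ, ʒ

The [−labial] segments are /ɲ, s, ɾ, ʎ, ɭ, ʃ, ʈ, θ, ts, ʐ, j, k, χ, z, l, dz, tʃ, dʒ, x, ʒ, n/.
Intersecting with [−nasal] gives /s, ɾ, ʎ, ɭ, ʃ, ʈ, θ, ts, ʐ, j, k, χ, z, l, dz, tʃ, dʒ, x, ʒ/.
Intersecting with [+voice] leaves /ɾ, ʎ, ɭ, ʐ, j, z, l, dz, dʒ, ʒ/.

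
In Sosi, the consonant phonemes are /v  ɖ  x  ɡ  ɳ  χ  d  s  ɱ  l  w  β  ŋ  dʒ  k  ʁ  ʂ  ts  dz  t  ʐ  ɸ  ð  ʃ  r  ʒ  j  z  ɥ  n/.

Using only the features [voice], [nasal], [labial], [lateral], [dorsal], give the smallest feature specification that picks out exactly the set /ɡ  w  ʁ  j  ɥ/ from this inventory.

Every target segment is [+voice], [-nasal], [+dorsal]; each remaining inventory member fails at least one of these. Each conjunct is needed — [-nasal, +dorsal] alone would also admit /x, χ, k/; [+voice, +dorsal] alone would also admit /ŋ/; [+voice, -nasal] alone would also admit /v, ɖ, d, l, …/ — and no other combination of two listed features has exactly this extension, so three is the minimum.

[+voice, -nasal, +dorsal]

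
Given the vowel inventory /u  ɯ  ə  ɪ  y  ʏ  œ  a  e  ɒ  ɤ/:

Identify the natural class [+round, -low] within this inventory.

u, y, ʏ, œ

First, the [+round] segments are /u, y, ʏ, œ, ɒ/.
Then [-low] leaves /u, y, ʏ, œ/.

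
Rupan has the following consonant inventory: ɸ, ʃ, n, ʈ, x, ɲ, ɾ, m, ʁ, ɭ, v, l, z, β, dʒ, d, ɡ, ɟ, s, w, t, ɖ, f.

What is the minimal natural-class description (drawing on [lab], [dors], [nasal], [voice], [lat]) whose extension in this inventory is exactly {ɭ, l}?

[+lat]

The target set is precisely the extension of [+lateral] in this inventory.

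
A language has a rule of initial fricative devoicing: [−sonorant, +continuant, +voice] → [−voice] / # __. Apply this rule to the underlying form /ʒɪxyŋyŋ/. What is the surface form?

The only segment in the rule's environment that also matches [−sonorant, +continuant, +voice] is /ʒ/. Applying [−voice] turns the voiced postalveolar fricative into /ʃ/ (voiceless postalveolar fricative), giving [ʃɪxyŋyŋ].

[ʃɪxyŋyŋ]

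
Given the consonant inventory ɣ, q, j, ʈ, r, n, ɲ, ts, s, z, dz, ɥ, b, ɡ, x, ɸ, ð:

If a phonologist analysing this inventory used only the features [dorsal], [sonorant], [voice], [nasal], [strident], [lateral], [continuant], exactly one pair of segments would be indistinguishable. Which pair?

On the given features, /ɥ/ and /j/ have an identical profile: [+dorsal], [+sonorant], [+voice], [−nasal], [−strident], [−lateral], [+continuant]. No other two segments in the inventory coincide on all 7 features. (They do differ in [labial] and [round], which are not among the given features.)

ɥ, j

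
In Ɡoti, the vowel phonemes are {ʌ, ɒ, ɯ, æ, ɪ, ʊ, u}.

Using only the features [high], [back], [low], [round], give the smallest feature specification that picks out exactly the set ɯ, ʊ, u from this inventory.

[+high, +back]

/ɯ, ʊ, u/ are all [+high], [+back], and no other segment in the inventory matches both values. Dropping any one of them over-generates: [+back] alone would also admit /ʌ, ɒ/; [+high] alone would also admit /ɪ/. No other single listed feature picks out exactly this set either, so fewer than two features will not do.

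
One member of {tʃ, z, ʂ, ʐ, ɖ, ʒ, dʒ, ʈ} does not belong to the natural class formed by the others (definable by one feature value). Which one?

z

[anterior] groups all but one: /ʒ, ʂ, tʃ, dʒ, ʐ, ʈ, ɖ/ share [-anterior] while /z/ (voiced alveolar fricative) alone is [+anterior]. Removing any other segment would not leave a single-feature class that excludes it.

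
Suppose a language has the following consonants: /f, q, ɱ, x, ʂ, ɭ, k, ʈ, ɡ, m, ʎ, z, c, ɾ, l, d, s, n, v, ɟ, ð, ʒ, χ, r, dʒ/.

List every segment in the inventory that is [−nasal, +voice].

ɭ, ɡ, ʎ, z, ɾ, l, d, v, ɟ, ð, ʒ, r, dʒ

Among the inventory, the [−nasal] segments are /f, q, x, ʂ, ɭ, k, ʈ, ɡ, ʎ, z, c, ɾ, l, d, s, v, ɟ, ð, ʒ, χ, r, dʒ/.
Intersecting with [+voice] leaves /ɭ, ɡ, ʎ, z, ɾ, l, d, v, ɟ, ð, ʒ, r, dʒ/.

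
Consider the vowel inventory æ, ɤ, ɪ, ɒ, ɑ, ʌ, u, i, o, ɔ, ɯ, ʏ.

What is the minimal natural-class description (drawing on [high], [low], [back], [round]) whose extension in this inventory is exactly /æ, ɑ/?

[+low, −round]

The class [+low], [−round] has exactly /æ, ɑ/ as its extension in this inventory. No smaller conjunction from the listed features achieves this: [−round] alone would also admit /ɤ, ɪ, ʌ, i, …/; [+low] alone would also admit /ɒ/; and checking the remaining single features turns up none with this extension.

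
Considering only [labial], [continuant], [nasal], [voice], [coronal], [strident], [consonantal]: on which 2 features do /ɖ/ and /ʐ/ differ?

[continuant], [strident]

The two segments share [-labial], [-nasal], [+voice], [+coronal], [+consonantal]. The only features from the list on which they differ: /ɖ/ is [-continuant] while /ʐ/ is [+continuant]; /ɖ/ is [-strident] while /ʐ/ is [+strident].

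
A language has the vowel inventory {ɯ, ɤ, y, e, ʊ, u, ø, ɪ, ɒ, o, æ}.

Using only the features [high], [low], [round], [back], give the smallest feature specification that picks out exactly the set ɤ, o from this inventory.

[-high, -low, +back]

The class [-high], [-low], [+back] has exactly /ɤ, o/ as its extension in this inventory. No smaller conjunction from the listed features achieves this: [-low, +back] alone would also admit /ɯ, ʊ, u/; [-high, +back] alone would also admit /ɒ/; [-high, -low] alone would also admit /e, ø/; and checking the remaining two-feature bundles turns up none with this extension.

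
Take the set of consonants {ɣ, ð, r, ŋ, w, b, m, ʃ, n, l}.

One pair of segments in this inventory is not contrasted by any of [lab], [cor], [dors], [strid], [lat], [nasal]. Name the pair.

ð, r

On the given features, /ð/ and /r/ have an identical profile: [-labial], [+coronal], [-dorsal], [-strident], [-lateral], [-nasal]. No other two segments in the inventory coincide on all 6 features. (They do differ in [sonorant], which is not among the given features.)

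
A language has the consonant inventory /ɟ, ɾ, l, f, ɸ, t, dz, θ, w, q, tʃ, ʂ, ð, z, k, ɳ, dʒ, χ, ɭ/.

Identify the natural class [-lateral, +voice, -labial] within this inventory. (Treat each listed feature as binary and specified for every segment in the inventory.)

Eliminate segments failing any feature: /l, ɭ/ are [+lateral]; /f, ɸ, t, θ, q, tʃ, ʂ, k, χ/ are [-voice]; /w/ is [+labial]. The remaining /ɟ, ɾ, dz, ð, z, ɳ, dʒ/ satisfy [-lateral], [+voice], [-labial].

ɟ, ɾ, dz, ð, z, ɳ, dʒ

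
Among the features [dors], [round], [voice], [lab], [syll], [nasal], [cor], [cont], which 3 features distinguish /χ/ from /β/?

[voice], [labial], [dorsal]

/χ/ is the voiceless uvular fricative and /β/ is the voiced bilabial fricative. Both are [−round], [−syllabic], [−nasal], [−coronal], [+continuant]. /χ/ is [−voice] while /β/ is [+voice]; /χ/ is [−labial] while /β/ is [+labial]; /χ/ is [+dorsal] while /β/ is [−dorsal], so the distinguishing features are [voice], [labial], [dorsal].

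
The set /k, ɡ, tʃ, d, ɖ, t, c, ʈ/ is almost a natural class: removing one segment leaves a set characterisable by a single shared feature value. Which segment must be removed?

[delayed release] (equivalently [strident]) groups all but one: /k, t, ɖ, ɡ, ʈ, d, c/ share [−delayed release] while /tʃ/ (voiceless postalveolar affricate) alone is [+delayed release]. Removing any other segment would not leave a single-feature class that excludes it.

tʃ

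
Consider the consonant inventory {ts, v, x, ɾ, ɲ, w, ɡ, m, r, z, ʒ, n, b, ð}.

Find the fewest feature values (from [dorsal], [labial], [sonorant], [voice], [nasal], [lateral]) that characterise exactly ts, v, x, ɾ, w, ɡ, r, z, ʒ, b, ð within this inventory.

The target set is precisely the extension of [-nasal] in this inventory.

[-nasal]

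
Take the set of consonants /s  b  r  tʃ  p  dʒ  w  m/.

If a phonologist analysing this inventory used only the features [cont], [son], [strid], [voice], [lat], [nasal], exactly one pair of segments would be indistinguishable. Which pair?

/w/ (labial-velar glide) and /r/ (alveolar trill) are both [+continuant], [+sonorant], [−strident], [+voice], [−lateral], [−nasal], so none of the listed features separates them. (They do differ in [labial], [round], [coronal] and [dorsal], which are not among the given features.) Every other pair in the inventory differs on at least one listed feature.

w, r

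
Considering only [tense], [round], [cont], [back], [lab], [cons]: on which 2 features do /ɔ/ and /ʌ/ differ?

[labial], [round]

/ɔ/ (mid back rounded lax vowel) and /ʌ/ (mid back unrounded lax vowel) agree on [−tense], [+continuant], [+back], [−consonantal]. They differ on [labial] (/ɔ/ [+], /ʌ/ [−]), [round] (/ɔ/ [+], /ʌ/ [−]).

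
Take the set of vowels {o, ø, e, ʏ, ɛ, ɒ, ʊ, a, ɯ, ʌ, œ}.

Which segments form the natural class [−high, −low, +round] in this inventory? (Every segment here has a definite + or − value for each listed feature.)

o, ø, œ

Checking each segment against [−high], [−low], [+round]: /o/ (mid back rounded tense vowel), /ø/ (mid front rounded tense vowel), /œ/ (mid front rounded lax vowel) satisfy every feature; every other segment in the inventory fails at least one.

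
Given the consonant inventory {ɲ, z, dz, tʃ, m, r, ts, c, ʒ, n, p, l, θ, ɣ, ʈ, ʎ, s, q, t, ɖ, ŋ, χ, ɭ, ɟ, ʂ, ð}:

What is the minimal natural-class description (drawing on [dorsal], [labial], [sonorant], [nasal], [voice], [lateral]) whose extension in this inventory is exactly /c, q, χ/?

[−voice, +dorsal]

The class [−voice], [+dorsal] has exactly /c, q, χ/ as its extension in this inventory. No smaller conjunction from the listed features achieves this: [+dorsal] alone would also admit /ɲ, ɣ, ʎ, ŋ, …/; [−voice] alone would also admit /tʃ, ts, p, θ, …/; and checking the remaining single features turns up none with this extension.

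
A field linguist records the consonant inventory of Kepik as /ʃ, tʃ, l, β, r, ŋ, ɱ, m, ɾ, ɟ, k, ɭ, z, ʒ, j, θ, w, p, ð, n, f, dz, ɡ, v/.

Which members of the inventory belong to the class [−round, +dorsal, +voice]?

Checking each segment against [−round], [+dorsal], [+voice]: /ŋ/ (velar nasal), /ɟ/ (voiced palatal stop), /j/ (palatal glide), /ɡ/ (voiced velar stop) satisfy every feature; every other segment in the inventory fails at least one.

ŋ, ɟ, j, ɡ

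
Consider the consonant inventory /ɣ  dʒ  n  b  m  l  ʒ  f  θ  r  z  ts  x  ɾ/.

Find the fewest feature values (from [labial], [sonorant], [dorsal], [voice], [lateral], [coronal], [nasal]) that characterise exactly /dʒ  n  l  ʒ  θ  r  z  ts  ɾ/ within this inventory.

[+coronal]

The target set is precisely the extension of [+coronal] in this inventory.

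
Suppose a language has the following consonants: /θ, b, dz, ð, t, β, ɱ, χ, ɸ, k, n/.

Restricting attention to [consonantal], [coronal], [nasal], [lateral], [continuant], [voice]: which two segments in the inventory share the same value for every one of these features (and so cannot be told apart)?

χ, ɸ

Both /χ/ and /ɸ/ are [+consonantal], [−coronal], [−nasal], [−lateral], [+continuant], [−voice]. Since the list omits [labial] and [dorsal] — which do distinguish the voiceless uvular fricative from the voiceless bilabial fricative — this pair collapses; all other pairs remain distinct.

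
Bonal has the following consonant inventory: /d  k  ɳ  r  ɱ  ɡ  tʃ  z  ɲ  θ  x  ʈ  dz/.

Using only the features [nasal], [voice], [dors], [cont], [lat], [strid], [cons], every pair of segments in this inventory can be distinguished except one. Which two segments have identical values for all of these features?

Both /ɱ/ and /ɳ/ are [+nasal], [+voice], [-dorsal], [-continuant], [-lateral], [-strident], [+consonantal]. Since the list omits [labial] and [coronal] — which do distinguish the labiodental nasal from the retroflex nasal — this pair collapses; all other pairs remain distinct.

ɱ, ɳ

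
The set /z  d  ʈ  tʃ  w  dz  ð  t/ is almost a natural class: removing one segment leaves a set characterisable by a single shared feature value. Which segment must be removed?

w

[coronal] (equivalently [sonorant], [labial], [dorsal], [round]) groups all but one: /dz, z, tʃ, ʈ, d, ð, t/ share [+coronal] while /w/ (labial-velar glide) alone is [-coronal]. Removing any other segment would not leave a single-feature class that excludes it.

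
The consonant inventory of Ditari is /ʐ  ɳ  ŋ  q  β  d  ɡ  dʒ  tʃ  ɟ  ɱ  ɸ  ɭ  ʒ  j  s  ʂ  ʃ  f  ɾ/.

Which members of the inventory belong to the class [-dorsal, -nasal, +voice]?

First, the [-dorsal] segments are /ʐ, ɳ, β, d, dʒ, tʃ, ɱ, ɸ, ɭ, ʒ, s, ʂ, ʃ, f, ɾ/.
Intersecting with [-nasal] gives /ʐ, β, d, dʒ, tʃ, ɸ, ɭ, ʒ, s, ʂ, ʃ, f, ɾ/.
Of those, [+voice] leaves /ʐ, β, d, dʒ, ɭ, ʒ, ɾ/.

ʐ, β, d, dʒ, ɭ, ʒ, ɾ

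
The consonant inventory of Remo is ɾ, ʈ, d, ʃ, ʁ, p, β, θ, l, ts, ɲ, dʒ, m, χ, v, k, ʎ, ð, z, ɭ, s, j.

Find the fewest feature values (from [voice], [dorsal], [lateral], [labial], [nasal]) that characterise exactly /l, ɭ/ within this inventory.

The class [+lateral], [−dorsal] has exactly /l, ɭ/ as its extension in this inventory. No smaller conjunction from the listed features achieves this: [−dorsal] alone would also admit /ɾ, ʈ, d, ʃ, …/; [+lateral] alone would also admit /ʎ/; and checking the remaining single features turns up none with this extension.

[+lateral, −dorsal]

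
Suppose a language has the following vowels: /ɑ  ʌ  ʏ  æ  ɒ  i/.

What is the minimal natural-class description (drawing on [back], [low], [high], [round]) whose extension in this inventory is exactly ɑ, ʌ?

The class [+back], [-round] has exactly /ɑ, ʌ/ as its extension in this inventory. No smaller conjunction from the listed features achieves this: [-round] alone would also admit /æ, i/; [+back] alone would also admit /ɒ/; and checking the remaining single features turns up none with this extension.

[+back, -round]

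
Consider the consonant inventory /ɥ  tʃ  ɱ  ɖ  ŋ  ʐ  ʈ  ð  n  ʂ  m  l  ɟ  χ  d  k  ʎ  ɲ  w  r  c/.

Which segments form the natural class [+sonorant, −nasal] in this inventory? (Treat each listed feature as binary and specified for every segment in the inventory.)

Checking each segment against [+sonorant], [−nasal]: /ɥ/ (labial-palatal glide), /l/ (alveolar lateral approximant), /ʎ/ (palatal lateral approximant), /w/ (labial-velar glide), /r/ (alveolar trill) satisfy every feature; every other segment in the inventory fails at least one.

ɥ, l, ʎ, w, r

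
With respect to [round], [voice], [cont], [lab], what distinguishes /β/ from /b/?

[continuant]

/β/ is the voiced bilabial fricative and /b/ is the voiced bilabial stop. Both are [-round], [+voice], [+labial]. /β/ is [+continuant] while /b/ is [-continuant], so the distinguishing feature is [continuant].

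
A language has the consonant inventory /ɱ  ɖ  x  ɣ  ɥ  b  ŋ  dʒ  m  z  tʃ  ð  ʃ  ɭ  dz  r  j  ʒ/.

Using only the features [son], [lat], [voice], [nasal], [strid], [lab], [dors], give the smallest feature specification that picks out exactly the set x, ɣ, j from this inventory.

[-nasal, -lab, +dors]

Every target segment is [-nasal], [-labial], [+dorsal]; each remaining inventory member fails at least one of these. Each conjunct is needed — [-labial, +dorsal] alone would also admit /ŋ/; [-nasal, +dorsal] alone would also admit /ɥ/; [-nasal, -labial] alone would also admit /ɖ, dʒ, z, tʃ, …/ — and no other combination of two listed features has exactly this extension, so three is the minimum.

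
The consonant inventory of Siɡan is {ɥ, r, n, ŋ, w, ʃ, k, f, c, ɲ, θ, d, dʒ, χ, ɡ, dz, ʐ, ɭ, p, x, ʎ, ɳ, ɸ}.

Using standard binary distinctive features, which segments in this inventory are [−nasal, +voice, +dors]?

ɥ, w, ɡ, ʎ

Eliminate segments failing any feature: /r, d, dʒ, dz, ʐ, ɭ/ are [−dorsal]; /n, ŋ, ɲ, ɳ/ are [+nasal]; /ʃ, k, f, c, θ, χ, p, x, ɸ/ are [−voice]. The remaining /ɥ, w, ɡ, ʎ/ satisfy [−nasal], [+voice], [+dorsal].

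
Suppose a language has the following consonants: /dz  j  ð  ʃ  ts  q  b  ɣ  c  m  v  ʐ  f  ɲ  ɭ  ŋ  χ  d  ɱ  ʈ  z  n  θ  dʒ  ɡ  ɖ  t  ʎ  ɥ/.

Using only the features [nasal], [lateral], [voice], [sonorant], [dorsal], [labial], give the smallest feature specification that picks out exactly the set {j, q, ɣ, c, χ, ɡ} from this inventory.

Every target segment is [−nasal], [−lateral], [−labial], [+dorsal]; each remaining inventory member fails at least one of these. Each conjunct is needed — [−lateral, −labial, +dorsal] alone would also admit /ɲ, ŋ/; [−nasal, −labial, +dorsal] alone would also admit /ʎ/; [−nasal, −lateral, +dorsal] alone would also admit /ɥ/; [−nasal, −lateral, −labial] alone would also admit /dz, ð, ʃ, ts, …/ — and no other combination of three listed features has exactly this extension, so four is the minimum.

[−nasal, −lateral, −labial, +dorsal]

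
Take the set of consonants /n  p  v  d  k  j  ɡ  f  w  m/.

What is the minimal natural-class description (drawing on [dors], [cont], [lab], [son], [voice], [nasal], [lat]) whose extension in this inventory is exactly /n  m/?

[+nasal]

The target set is precisely the extension of [+nasal] in this inventory.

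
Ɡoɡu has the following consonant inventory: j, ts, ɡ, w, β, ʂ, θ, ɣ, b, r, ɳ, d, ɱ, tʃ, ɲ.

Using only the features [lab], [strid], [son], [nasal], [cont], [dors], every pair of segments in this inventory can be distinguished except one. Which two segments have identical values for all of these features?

ts, tʃ

/ts/ (voiceless alveolar affricate) and /tʃ/ (voiceless postalveolar affricate) are both [−labial], [+strident], [−sonorant], [−nasal], [−continuant], [−dorsal], so none of the listed features separates them. (They do differ in [anterior] and [distributed], which are not among the given features.) Every other pair in the inventory differs on at least one listed feature.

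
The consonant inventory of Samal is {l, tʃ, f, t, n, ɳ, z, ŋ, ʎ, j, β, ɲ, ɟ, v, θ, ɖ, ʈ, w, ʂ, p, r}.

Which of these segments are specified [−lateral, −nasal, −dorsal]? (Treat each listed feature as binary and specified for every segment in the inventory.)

tʃ, f, t, z, β, v, θ, ɖ, ʈ, ʂ, p, r

Among the inventory, the [−lateral] segments are /tʃ, f, t, n, ɳ, z, ŋ, j, β, ɲ, ɟ, v, θ, ɖ, ʈ, w, ʂ, p, r/.
Then [−nasal] gives /tʃ, f, t, z, j, β, ɟ, v, θ, ɖ, ʈ, w, ʂ, p, r/.
Of those, [−dorsal] leaves /tʃ, f, t, z, β, v, θ, ɖ, ʈ, ʂ, p, r/.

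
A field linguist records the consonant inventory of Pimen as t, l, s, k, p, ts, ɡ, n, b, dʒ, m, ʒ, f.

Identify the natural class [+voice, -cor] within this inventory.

Checking each segment against [+voice], [-coronal]: /ɡ/ (voiced velar stop), /b/ (voiced bilabial stop), /m/ (bilabial nasal) satisfy every feature; every other segment in the inventory fails at least one.

ɡ, b, m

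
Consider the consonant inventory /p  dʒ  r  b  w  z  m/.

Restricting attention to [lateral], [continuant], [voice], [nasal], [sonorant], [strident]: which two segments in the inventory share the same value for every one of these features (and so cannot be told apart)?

Both /r/ and /w/ are [-lateral], [+continuant], [+voice], [-nasal], [+sonorant], [-strident]. Since the list omits [labial], [round], [coronal] and [dorsal] — which do distinguish the alveolar trill from the labial-velar glide — this pair collapses; all other pairs remain distinct.

r, w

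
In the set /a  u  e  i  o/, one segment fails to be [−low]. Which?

/u, e, i, o/ are all [−low]; /a/ (low unrounded vowel) is [+low].

a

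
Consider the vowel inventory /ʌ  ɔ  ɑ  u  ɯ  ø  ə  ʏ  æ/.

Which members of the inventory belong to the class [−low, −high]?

ʌ, ɔ, ø, ə

The [−low] segments are /ʌ, ɔ, u, ɯ, ø, ə, ʏ/.
Intersecting with [−high] leaves /ʌ, ɔ, ø, ə/.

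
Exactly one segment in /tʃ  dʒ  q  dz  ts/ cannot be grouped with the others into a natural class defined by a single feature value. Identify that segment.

q

[delayed release] (equivalently [strident], [coronal], [dorsal]) groups all but one: /tʃ, dz, dʒ, ts/ share [+delayed release] while /q/ (voiceless uvular stop) alone is [−delayed release]. Removing any other segment would not leave a single-feature class that excludes it.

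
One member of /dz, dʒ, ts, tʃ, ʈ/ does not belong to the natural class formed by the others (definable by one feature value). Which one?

ʈ

/tʃ, dʒ, ts, dz/ are all [+delayed release], but /ʈ/ (voiceless retroflex stop) is [−delayed release]. No other single segment can be removed to leave a set sharing one feature value that the removed segment lacks, so /ʈ/ is the odd one out.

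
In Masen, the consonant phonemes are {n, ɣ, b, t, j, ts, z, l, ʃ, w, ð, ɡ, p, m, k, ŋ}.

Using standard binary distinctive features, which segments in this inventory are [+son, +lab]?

Among the inventory, the [+sonorant] segments are /n, j, l, w, m, ŋ/.
Intersecting with [+labial] leaves /w, m/.

w, m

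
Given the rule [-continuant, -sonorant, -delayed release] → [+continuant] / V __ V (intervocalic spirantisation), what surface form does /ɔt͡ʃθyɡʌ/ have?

The only segment in the rule's environment that also matches [-continuant, -sonorant, -delayed release] is /ɡ/. Applying [+continuant] turns the voiced velar stop into /ɣ/ (voiced velar fricative), giving [ɔt͡ʃθyɣʌ].

[ɔt͡ʃθyɣʌ]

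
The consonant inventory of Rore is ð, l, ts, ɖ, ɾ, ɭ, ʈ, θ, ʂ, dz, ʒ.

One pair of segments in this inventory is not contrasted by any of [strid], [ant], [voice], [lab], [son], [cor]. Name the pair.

ɾ, l

Both /ɾ/ and /l/ are [−strident], [+anterior], [+voice], [−labial], [+sonorant], [+coronal]. Since the list omits [lateral] — which does distinguish the alveolar tap from the alveolar lateral approximant — this pair collapses; all other pairs remain distinct.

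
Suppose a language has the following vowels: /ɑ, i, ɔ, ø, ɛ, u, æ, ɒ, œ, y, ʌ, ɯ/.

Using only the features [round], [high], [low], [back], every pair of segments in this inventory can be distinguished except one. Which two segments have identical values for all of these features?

On the given features, /ø/ and /œ/ have an identical profile: [+round], [−high], [−low], [−back]. No other two segments in the inventory coincide on all 4 features. (They do differ in [tense], which is not among the given features.)

ø, œ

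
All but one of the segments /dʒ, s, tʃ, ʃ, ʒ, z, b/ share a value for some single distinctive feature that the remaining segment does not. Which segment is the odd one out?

b

[strident] (equivalently [labial], [coronal]) groups all but one: /dʒ, tʃ, ʒ, z, s, ʃ/ share [+strident] while /b/ (voiced bilabial stop) alone is [−strident]. Removing any other segment would not leave a single-feature class that excludes it.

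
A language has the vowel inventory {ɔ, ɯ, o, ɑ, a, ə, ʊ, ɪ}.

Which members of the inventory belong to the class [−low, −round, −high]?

Checking each segment against [−low], [−round], [−high]: /ə/ (mid central vowel (schwa)) satisfies every feature; every other segment in the inventory fails at least one.

ə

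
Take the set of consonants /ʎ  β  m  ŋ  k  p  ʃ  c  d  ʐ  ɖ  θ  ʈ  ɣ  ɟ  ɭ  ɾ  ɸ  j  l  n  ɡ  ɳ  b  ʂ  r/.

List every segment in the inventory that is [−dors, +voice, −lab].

Eliminate segments failing any feature: /ʎ, ŋ, k, c, ɣ, ɟ, j, ɡ/ are [+dorsal]; /β, m, b/ are [+labial]; /p, ʃ, θ, ʈ, ɸ, ʂ/ are [−voice]. The remaining /d, ʐ, ɖ, ɭ, ɾ, l, n, ɳ, r/ satisfy [−dorsal], [+voice], [−labial].

d, ʐ, ɖ, ɭ, ɾ, l, n, ɳ, r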